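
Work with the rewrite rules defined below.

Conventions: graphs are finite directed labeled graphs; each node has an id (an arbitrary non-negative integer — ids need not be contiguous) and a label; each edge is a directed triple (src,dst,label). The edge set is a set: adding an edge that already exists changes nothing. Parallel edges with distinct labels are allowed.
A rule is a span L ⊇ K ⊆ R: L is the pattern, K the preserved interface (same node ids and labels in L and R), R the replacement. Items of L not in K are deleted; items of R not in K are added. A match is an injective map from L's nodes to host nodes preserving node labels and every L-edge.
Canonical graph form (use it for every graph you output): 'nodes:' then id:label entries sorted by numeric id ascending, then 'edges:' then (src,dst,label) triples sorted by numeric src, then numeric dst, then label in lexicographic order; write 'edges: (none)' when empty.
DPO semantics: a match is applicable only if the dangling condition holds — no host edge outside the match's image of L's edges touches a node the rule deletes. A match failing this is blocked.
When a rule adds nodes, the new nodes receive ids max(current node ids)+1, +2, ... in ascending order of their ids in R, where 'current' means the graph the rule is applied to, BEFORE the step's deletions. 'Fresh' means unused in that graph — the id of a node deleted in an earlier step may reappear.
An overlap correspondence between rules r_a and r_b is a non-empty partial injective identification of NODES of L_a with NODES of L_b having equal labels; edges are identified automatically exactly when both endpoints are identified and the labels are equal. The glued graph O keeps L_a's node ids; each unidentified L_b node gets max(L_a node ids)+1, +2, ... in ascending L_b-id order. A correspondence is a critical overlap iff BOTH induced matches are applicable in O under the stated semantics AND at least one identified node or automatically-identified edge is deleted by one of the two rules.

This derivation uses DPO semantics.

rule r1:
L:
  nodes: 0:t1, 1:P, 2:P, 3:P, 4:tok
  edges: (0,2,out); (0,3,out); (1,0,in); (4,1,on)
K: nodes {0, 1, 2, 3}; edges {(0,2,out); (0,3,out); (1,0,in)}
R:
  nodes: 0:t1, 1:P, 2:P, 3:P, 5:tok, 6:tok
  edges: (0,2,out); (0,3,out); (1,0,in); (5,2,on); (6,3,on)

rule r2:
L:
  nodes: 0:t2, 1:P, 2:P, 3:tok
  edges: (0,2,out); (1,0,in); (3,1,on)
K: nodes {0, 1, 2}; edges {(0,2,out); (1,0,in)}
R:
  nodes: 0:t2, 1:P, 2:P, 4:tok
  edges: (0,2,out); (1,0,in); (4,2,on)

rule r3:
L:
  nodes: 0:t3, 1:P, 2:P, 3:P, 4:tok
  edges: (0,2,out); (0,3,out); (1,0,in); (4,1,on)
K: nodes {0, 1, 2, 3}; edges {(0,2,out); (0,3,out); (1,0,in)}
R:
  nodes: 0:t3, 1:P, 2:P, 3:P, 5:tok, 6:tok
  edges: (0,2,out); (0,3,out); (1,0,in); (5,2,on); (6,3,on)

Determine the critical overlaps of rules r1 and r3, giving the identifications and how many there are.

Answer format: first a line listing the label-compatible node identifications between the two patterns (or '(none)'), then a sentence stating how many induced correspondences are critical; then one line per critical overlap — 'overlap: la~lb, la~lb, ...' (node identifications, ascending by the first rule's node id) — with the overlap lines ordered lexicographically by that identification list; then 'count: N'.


label-compatible node identifications between L(r1) and L(r3): 1~1, 1~2, 1~3, 2~1, 2~2, 2~3, 3~1, 3~2, 3~3, 4~4
7 of the induced correspondences are critical overlaps of r1 and r3.
overlap: 1~1, 2~2, 3~3, 4~4
overlap: 1~1, 2~2, 4~4
overlap: 1~1, 2~3, 3~2, 4~4
overlap: 1~1, 2~3, 4~4
overlap: 1~1, 3~2, 4~4
overlap: 1~1, 3~3, 4~4
overlap: 1~1, 4~4
count: 7


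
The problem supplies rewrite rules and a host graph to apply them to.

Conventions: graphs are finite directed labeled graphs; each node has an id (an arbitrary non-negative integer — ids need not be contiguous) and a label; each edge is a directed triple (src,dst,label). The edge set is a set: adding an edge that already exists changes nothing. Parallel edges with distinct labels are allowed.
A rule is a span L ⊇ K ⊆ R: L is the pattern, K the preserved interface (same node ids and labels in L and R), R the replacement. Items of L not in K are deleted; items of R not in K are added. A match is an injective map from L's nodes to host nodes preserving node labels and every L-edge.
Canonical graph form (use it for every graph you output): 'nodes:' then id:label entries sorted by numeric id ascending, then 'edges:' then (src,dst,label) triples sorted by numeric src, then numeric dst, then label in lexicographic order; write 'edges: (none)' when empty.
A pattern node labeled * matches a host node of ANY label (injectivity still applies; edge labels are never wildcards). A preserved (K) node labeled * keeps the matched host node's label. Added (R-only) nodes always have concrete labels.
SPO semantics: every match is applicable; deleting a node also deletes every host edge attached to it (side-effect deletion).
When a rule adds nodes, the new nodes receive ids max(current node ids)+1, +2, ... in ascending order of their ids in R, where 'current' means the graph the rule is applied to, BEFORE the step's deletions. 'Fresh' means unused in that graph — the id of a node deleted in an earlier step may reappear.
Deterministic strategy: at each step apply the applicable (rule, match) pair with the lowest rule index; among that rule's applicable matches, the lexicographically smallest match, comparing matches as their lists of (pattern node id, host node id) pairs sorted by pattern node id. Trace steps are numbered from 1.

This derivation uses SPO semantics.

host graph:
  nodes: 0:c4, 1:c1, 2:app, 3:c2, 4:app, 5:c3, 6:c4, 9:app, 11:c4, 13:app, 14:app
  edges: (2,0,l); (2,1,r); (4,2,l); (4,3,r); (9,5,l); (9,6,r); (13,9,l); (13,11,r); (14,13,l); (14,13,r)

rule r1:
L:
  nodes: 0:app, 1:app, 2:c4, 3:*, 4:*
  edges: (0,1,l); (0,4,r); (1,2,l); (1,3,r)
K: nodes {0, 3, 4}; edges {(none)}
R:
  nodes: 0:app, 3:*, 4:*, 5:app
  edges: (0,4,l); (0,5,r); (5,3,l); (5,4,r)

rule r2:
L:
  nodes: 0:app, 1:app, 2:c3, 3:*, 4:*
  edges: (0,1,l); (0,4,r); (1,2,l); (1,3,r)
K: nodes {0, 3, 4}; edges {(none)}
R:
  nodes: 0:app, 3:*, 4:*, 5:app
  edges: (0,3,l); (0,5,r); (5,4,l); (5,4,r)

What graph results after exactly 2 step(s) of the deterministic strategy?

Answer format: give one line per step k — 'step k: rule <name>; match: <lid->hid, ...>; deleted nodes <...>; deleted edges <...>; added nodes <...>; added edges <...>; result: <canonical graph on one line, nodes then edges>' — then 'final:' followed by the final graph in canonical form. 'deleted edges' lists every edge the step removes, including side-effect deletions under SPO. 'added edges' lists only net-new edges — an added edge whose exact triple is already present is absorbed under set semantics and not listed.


step 1: rule r1; match: 0->4, 1->2, 2->0, 3->1, 4->3; deleted nodes 0, 2; deleted edges (2,0,l); (2,1,r); (4,2,l); (4,3,r); added nodes 15; added edges (4,3,l); (4,15,r); (15,1,l); (15,3,r); result: nodes: 1:c1, 3:c2, 4:app, 5:c3, 6:c4, 9:app, 11:c4, 13:app, 14:app, 15:app edges: (4,3,l); (4,15,r); (9,5,l); (9,6,r); (13,9,l); (13,11,r); (14,13,l); (14,13,r); (15,1,l); (15,3,r)
step 2: rule r2; match: 0->13, 1->9, 2->5, 3->6, 4->11; deleted nodes 5, 9; deleted edges (9,5,l); (9,6,r); (13,9,l); (13,11,r); added nodes 16; added edges (13,6,l); (13,16,r); (16,11,l); (16,11,r); result: nodes: 1:c1, 3:c2, 4:app, 6:c4, 11:c4, 13:app, 14:app, 15:app, 16:app edges: (4,3,l); (4,15,r); (13,6,l); (13,16,r); (14,13,l); (14,13,r); (15,1,l); (15,3,r); (16,11,l); (16,11,r)
final:
nodes: 1:c1, 3:c2, 4:app, 6:c4, 11:c4, 13:app, 14:app, 15:app, 16:app
edges: (4,3,l); (4,15,r); (13,6,l); (13,16,r); (14,13,l); (14,13,r); (15,1,l); (15,3,r); (16,11,l); (16,11,r)


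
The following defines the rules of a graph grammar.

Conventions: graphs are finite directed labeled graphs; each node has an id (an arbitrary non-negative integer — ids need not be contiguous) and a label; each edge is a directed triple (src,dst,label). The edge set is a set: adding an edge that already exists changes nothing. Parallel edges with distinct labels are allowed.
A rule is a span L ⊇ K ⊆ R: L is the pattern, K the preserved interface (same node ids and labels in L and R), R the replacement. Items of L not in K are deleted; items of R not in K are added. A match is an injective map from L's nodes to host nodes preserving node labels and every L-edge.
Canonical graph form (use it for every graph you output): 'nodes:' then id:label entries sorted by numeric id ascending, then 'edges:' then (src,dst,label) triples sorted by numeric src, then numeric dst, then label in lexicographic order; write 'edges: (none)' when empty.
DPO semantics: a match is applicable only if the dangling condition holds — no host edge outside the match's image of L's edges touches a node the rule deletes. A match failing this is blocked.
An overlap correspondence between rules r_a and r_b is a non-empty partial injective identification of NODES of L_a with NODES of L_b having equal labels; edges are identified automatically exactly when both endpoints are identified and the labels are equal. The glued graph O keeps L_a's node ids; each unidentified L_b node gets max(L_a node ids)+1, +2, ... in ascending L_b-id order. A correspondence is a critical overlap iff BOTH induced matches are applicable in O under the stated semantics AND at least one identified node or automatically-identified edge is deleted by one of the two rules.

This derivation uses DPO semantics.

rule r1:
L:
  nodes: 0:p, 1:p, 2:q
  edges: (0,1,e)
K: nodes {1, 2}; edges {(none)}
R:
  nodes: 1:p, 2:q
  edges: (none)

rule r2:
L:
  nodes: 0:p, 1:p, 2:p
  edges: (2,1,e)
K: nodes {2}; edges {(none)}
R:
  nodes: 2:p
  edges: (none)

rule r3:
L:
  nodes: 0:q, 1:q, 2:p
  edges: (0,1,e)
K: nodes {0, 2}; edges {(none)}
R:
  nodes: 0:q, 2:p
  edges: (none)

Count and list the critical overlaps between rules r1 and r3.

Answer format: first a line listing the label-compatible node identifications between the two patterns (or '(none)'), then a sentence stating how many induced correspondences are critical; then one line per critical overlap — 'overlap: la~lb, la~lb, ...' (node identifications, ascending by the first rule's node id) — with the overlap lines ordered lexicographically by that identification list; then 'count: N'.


label-compatible node identifications between L(r1) and L(r3): 0~2, 1~2, 2~0, 2~1
5 of the induced correspondences are critical overlaps of r1 and r3.
overlap: 0~2
overlap: 0~2, 2~0
overlap: 0~2, 2~1
overlap: 1~2, 2~1
overlap: 2~1
count: 5


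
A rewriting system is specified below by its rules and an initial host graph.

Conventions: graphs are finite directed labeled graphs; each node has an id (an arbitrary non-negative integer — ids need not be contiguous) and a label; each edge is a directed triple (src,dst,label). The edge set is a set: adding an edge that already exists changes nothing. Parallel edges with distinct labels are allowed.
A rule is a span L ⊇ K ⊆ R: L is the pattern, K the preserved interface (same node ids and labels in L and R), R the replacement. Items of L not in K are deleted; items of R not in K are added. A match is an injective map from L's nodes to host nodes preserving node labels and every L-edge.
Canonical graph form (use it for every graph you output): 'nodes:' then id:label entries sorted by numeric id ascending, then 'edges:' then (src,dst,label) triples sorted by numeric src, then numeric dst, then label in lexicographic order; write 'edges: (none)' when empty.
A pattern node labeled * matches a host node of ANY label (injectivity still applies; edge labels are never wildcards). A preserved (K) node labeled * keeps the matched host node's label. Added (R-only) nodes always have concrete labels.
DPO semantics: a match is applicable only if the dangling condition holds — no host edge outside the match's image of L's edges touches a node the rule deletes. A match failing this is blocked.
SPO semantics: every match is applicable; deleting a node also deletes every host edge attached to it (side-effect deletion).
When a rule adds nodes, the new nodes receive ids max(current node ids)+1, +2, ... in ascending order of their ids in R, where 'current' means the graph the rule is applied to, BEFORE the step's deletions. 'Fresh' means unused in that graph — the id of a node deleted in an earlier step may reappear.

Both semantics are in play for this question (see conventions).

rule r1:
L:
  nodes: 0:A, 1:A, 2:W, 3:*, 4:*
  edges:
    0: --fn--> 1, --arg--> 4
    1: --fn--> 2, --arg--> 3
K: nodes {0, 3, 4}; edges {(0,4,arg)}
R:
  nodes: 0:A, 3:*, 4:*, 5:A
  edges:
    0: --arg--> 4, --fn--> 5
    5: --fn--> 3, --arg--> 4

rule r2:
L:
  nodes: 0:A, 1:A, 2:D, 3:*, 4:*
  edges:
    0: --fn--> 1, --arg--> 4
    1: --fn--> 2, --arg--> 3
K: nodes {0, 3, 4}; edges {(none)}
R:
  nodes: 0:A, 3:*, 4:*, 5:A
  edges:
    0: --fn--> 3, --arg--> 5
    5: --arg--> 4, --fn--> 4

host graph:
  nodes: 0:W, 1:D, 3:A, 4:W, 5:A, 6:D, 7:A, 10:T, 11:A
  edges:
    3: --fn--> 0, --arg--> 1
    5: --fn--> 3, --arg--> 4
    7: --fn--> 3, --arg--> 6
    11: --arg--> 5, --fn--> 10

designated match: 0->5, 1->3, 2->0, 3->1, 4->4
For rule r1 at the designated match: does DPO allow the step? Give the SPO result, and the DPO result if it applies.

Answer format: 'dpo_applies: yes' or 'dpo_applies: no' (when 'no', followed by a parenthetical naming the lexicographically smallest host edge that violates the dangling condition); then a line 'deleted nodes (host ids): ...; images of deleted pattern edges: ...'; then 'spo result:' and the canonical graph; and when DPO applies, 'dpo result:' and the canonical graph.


dpo_applies: no
(the rule deletes node 3, which keeps host edge (7,3,fn) outside the match image — the dangling condition fails, DPO blocks; SPO proceeds and side-deletes such edges)
deleted nodes (host ids): 0, 3; images of deleted pattern edges: (3,0,fn); (3,1,arg); (5,3,fn)
spo result:
nodes: 1:D, 4:W, 5:A, 6:D, 7:A, 10:T, 11:A, 12:A
edges: (5,4,arg); (5,12,fn); (7,6,arg); (11,5,arg); (11,10,fn); (12,1,fn); (12,4,arg)


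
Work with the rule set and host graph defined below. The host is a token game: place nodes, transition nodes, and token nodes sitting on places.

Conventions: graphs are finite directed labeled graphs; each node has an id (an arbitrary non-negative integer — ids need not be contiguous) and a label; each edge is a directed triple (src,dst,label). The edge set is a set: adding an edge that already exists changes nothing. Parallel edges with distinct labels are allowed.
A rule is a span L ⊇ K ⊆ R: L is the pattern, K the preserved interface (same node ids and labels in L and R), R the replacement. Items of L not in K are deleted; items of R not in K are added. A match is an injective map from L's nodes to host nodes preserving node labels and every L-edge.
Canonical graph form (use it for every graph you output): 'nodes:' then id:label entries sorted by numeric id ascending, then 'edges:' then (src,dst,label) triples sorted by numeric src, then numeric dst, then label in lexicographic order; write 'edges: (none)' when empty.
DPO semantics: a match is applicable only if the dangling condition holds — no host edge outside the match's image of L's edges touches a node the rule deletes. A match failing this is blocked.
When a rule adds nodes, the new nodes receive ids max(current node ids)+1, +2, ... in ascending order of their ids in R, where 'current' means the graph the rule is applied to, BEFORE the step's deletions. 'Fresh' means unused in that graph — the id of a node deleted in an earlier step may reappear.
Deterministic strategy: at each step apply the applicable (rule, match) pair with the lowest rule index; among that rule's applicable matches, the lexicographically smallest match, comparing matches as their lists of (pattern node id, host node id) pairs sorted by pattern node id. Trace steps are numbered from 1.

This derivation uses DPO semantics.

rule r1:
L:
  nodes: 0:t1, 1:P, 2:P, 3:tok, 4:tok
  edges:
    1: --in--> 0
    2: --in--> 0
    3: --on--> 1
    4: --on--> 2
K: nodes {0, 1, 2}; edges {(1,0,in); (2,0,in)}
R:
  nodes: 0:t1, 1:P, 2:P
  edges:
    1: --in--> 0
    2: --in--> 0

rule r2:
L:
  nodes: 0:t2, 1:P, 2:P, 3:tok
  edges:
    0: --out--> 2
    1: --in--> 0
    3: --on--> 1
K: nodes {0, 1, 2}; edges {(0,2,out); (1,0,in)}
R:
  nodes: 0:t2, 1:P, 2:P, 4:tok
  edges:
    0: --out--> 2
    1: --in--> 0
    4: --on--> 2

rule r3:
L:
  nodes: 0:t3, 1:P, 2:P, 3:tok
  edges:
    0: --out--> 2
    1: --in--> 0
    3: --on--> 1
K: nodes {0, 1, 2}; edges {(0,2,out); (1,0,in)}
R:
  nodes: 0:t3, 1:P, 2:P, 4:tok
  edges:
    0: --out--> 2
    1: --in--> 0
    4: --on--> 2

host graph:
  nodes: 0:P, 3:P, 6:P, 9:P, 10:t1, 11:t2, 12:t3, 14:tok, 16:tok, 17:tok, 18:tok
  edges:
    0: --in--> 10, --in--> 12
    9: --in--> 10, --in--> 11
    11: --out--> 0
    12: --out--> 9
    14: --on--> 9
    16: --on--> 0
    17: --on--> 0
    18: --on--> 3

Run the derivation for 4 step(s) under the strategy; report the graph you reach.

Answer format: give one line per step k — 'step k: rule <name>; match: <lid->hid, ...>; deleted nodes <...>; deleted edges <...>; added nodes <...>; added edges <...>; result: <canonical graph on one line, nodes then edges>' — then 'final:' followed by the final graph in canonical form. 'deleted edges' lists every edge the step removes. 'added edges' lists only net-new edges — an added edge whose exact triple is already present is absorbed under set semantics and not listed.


step 1: rule r1; match: 0->10, 1->0, 2->9, 3->16, 4->14; deleted nodes 14, 16; deleted edges (14,9,on); (16,0,on); added nodes (none); added edges (none); result: nodes: 0:P, 3:P, 6:P, 9:P, 10:t1, 11:t2, 12:t3, 17:tok, 18:tok edges: (0,10,in); (0,12,in); (9,10,in); (9,11,in); (11,0,out); (12,9,out); (17,0,on); (18,3,on)
step 2: rule r3; match: 0->12, 1->0, 2->9, 3->17; deleted nodes 17; deleted edges (17,0,on); added nodes 19; added edges (19,9,on); result: nodes: 0:P, 3:P, 6:P, 9:P, 10:t1, 11:t2, 12:t3, 18:tok, 19:tok edges: (0,10,in); (0,12,in); (9,10,in); (9,11,in); (11,0,out); (12,9,out); (18,3,on); (19,9,on)
step 3: rule r2; match: 0->11, 1->9, 2->0, 3->19; deleted nodes 19; deleted edges (19,9,on); added nodes 20; added edges (20,0,on); result: nodes: 0:P, 3:P, 6:P, 9:P, 10:t1, 11:t2, 12:t3, 18:tok, 20:tok edges: (0,10,in); (0,12,in); (9,10,in); (9,11,in); (11,0,out); (12,9,out); (18,3,on); (20,0,on)
step 4: rule r3; match: 0->12, 1->0, 2->9, 3->20; deleted nodes 20; deleted edges (20,0,on); added nodes 21; added edges (21,9,on); result: nodes: 0:P, 3:P, 6:P, 9:P, 10:t1, 11:t2, 12:t3, 18:tok, 21:tok edges: (0,10,in); (0,12,in); (9,10,in); (9,11,in); (11,0,out); (12,9,out); (18,3,on); (21,9,on)
final:
nodes: 0:P, 3:P, 6:P, 9:P, 10:t1, 11:t2, 12:t3, 18:tok, 21:tok
edges: (0,10,in); (0,12,in); (9,10,in); (9,11,in); (11,0,out); (12,9,out); (18,3,on); (21,9,on)


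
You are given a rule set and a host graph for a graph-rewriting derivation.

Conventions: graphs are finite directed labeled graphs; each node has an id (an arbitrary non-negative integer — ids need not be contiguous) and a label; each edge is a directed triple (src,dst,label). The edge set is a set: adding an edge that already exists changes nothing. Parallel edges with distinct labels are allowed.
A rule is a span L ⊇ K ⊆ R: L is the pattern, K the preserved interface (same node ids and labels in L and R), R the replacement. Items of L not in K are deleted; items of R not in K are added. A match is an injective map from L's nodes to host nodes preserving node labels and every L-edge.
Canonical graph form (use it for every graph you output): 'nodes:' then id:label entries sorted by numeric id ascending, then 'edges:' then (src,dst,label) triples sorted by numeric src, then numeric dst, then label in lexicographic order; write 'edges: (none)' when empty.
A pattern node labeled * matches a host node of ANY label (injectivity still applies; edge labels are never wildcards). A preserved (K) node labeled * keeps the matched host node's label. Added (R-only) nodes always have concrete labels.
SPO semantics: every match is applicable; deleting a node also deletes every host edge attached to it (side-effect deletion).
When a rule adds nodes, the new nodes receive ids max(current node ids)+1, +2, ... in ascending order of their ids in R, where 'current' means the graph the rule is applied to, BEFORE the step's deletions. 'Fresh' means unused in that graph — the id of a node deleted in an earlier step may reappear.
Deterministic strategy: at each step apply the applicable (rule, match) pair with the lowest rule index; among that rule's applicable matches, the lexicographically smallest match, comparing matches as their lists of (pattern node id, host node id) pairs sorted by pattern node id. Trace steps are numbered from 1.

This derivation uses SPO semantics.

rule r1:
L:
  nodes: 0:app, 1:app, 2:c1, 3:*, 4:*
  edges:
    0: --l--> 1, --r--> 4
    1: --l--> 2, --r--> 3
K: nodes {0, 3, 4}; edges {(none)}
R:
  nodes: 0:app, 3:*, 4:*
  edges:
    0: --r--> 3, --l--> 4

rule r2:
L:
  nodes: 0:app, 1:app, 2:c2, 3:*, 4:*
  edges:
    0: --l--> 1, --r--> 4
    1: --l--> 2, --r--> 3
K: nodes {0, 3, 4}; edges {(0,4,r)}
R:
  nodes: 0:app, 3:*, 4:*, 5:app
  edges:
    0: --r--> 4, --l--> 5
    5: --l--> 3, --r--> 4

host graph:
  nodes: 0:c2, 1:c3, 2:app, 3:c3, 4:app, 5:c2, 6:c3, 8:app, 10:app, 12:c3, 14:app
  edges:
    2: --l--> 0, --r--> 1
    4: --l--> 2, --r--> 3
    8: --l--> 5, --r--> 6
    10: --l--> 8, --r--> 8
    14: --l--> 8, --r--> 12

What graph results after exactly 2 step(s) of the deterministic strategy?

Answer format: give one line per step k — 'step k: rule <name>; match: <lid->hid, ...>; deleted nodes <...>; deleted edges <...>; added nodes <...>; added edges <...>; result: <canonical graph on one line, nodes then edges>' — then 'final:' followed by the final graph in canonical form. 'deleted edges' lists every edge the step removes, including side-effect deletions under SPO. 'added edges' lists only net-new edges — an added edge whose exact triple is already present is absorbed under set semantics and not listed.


step 1: rule r2; match: 0->4, 1->2, 2->0, 3->1, 4->3; deleted nodes 0, 2; deleted edges (2,0,l); (2,1,r); (4,2,l); added nodes 15; added edges (4,15,l); (15,1,l); (15,3,r); result: nodes: 1:c3, 3:c3, 4:app, 5:c2, 6:c3, 8:app, 10:app, 12:c3, 14:app, 15:app edges: (4,3,r); (4,15,l); (8,5,l); (8,6,r); (10,8,l); (10,8,r); (14,8,l); (14,12,r); (15,1,l); (15,3,r)
step 2: rule r2; match: 0->14, 1->8, 2->5, 3->6, 4->12; deleted nodes 5, 8; deleted edges (8,5,l); (8,6,r); (10,8,l); (10,8,r); (14,8,l); added nodes 16; added edges (14,16,l); (16,6,l); (16,12,r); result: nodes: 1:c3, 3:c3, 4:app, 6:c3, 10:app, 12:c3, 14:app, 15:app, 16:app edges: (4,3,r); (4,15,l); (14,12,r); (14,16,l); (15,1,l); (15,3,r); (16,6,l); (16,12,r)
final:
nodes: 1:c3, 3:c3, 4:app, 6:c3, 10:app, 12:c3, 14:app, 15:app, 16:app
edges: (4,3,r); (4,15,l); (14,12,r); (14,16,l); (15,1,l); (15,3,r); (16,6,l); (16,12,r)


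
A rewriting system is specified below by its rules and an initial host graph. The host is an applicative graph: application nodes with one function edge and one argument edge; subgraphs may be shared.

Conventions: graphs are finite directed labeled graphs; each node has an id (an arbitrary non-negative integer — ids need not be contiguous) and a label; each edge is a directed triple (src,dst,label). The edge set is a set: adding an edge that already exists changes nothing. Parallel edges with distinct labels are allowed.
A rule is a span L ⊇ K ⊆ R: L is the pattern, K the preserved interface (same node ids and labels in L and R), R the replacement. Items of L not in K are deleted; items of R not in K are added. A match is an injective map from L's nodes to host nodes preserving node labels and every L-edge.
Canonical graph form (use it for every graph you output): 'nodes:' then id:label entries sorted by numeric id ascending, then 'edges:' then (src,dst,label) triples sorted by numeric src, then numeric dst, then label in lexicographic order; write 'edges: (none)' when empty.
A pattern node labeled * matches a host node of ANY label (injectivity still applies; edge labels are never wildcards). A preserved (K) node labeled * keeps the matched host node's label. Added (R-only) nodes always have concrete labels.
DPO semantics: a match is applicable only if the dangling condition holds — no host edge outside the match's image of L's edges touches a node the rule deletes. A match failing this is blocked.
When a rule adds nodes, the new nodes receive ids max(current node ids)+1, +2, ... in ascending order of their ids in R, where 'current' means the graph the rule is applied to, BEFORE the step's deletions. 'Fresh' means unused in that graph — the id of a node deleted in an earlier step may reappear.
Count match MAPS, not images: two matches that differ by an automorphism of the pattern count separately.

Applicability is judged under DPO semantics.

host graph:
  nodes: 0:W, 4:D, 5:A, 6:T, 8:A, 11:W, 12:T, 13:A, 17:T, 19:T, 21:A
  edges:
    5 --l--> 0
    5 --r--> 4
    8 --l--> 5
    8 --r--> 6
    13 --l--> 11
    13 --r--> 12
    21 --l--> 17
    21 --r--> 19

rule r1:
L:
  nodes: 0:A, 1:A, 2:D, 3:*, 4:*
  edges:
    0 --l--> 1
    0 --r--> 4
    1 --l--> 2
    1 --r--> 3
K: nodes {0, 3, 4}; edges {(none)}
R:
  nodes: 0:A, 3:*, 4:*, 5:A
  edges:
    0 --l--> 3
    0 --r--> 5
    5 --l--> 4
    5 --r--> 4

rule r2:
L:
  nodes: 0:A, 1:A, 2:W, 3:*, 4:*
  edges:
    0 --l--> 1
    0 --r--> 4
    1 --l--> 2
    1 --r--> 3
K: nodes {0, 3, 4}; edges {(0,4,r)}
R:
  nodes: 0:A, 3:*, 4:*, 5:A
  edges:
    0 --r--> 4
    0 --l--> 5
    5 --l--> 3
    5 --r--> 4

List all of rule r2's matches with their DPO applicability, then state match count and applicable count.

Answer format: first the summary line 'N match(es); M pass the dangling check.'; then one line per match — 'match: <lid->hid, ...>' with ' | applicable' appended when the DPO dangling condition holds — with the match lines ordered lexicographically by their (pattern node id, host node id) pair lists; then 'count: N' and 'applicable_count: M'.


1 match(es); 1 pass the dangling check.
match: 0->8, 1->5, 2->0, 3->4, 4->6 | applicable
count: 1
applicable_count: 1


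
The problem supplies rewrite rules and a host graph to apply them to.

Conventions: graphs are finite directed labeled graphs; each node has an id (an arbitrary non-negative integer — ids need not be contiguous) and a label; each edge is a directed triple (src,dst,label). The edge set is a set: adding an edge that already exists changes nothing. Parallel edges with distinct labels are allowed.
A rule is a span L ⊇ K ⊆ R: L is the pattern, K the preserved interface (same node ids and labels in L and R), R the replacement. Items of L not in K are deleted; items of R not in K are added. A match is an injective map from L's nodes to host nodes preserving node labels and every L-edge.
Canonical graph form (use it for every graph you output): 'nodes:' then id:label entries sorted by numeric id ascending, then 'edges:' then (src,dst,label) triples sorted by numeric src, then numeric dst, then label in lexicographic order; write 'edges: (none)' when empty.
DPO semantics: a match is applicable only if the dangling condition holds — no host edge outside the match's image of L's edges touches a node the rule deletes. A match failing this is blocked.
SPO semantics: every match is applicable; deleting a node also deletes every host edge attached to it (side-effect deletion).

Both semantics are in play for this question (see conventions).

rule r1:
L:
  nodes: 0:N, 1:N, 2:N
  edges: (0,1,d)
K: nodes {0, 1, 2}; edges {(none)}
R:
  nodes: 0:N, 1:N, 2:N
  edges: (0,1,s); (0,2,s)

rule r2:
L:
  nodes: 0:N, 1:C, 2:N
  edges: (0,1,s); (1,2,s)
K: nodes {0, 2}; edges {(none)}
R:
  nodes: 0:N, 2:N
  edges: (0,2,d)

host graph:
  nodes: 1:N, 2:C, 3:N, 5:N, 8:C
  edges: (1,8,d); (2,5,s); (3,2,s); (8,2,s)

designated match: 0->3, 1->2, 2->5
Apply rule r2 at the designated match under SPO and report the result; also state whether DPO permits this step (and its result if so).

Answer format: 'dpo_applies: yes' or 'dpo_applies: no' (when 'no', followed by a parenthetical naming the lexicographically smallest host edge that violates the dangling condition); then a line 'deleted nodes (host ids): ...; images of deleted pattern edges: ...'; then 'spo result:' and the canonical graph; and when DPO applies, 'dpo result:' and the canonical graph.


dpo_applies: no
(the rule deletes node 2, which keeps host edge (8,2,s) outside the match image — the dangling condition fails, DPO blocks; SPO proceeds and side-deletes such edges)
deleted nodes (host ids): 2; images of deleted pattern edges: (2,5,s); (3,2,s)
spo result:
nodes: 1:N, 3:N, 5:N, 8:C
edges: (1,8,d); (3,5,d)


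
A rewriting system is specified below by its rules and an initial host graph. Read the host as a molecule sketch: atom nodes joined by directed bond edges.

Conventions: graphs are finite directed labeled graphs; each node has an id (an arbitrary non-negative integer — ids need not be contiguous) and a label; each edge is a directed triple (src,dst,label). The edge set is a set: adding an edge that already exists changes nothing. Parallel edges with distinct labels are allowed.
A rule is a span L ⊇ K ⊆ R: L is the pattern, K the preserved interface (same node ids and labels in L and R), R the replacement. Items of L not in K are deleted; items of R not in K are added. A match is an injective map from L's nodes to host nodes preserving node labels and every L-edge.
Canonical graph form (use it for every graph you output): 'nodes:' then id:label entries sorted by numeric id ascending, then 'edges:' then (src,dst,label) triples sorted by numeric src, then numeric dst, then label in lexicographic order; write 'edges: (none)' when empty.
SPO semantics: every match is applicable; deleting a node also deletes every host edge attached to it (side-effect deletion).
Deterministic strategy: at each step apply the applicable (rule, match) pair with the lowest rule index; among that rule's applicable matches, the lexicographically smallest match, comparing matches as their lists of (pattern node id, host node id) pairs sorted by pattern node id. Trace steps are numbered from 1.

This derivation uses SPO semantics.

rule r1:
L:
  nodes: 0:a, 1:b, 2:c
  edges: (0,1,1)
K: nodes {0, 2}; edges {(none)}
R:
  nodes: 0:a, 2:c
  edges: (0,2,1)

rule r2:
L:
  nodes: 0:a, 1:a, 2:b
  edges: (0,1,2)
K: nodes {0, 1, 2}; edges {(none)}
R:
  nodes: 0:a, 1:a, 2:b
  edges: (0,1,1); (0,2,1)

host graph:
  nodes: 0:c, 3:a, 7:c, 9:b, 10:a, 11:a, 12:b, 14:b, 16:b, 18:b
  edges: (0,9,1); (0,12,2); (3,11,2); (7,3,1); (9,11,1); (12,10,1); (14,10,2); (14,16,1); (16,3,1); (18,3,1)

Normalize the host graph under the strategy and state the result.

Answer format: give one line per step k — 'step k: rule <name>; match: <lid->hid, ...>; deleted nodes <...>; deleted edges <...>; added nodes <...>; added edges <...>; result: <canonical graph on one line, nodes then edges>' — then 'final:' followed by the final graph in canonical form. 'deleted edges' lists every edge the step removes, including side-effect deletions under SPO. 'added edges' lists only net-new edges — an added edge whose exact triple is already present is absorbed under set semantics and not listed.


step 1: rule r2; match: 0->3, 1->11, 2->9; deleted nodes (none); deleted edges (3,11,2); added nodes (none); added edges (3,9,1); (3,11,1); result: nodes: 0:c, 3:a, 7:c, 9:b, 10:a, 11:a, 12:b, 14:b, 16:b, 18:b edges: (0,9,1); (0,12,2); (3,9,1); (3,11,1); (7,3,1); (9,11,1); (12,10,1); (14,10,2); (14,16,1); (16,3,1); (18,3,1)
step 2: rule r1; match: 0->3, 1->9, 2->0; deleted nodes 9; deleted edges (0,9,1); (3,9,1); (9,11,1); added nodes (none); added edges (3,0,1); result: nodes: 0:c, 3:a, 7:c, 10:a, 11:a, 12:b, 14:b, 16:b, 18:b edges: (0,12,2); (3,0,1); (3,11,1); (7,3,1); (12,10,1); (14,10,2); (14,16,1); (16,3,1); (18,3,1)
final:
nodes: 0:c, 3:a, 7:c, 10:a, 11:a, 12:b, 14:b, 16:b, 18:b
edges: (0,12,2); (3,0,1); (3,11,1); (7,3,1); (12,10,1); (14,10,2); (14,16,1); (16,3,1); (18,3,1)


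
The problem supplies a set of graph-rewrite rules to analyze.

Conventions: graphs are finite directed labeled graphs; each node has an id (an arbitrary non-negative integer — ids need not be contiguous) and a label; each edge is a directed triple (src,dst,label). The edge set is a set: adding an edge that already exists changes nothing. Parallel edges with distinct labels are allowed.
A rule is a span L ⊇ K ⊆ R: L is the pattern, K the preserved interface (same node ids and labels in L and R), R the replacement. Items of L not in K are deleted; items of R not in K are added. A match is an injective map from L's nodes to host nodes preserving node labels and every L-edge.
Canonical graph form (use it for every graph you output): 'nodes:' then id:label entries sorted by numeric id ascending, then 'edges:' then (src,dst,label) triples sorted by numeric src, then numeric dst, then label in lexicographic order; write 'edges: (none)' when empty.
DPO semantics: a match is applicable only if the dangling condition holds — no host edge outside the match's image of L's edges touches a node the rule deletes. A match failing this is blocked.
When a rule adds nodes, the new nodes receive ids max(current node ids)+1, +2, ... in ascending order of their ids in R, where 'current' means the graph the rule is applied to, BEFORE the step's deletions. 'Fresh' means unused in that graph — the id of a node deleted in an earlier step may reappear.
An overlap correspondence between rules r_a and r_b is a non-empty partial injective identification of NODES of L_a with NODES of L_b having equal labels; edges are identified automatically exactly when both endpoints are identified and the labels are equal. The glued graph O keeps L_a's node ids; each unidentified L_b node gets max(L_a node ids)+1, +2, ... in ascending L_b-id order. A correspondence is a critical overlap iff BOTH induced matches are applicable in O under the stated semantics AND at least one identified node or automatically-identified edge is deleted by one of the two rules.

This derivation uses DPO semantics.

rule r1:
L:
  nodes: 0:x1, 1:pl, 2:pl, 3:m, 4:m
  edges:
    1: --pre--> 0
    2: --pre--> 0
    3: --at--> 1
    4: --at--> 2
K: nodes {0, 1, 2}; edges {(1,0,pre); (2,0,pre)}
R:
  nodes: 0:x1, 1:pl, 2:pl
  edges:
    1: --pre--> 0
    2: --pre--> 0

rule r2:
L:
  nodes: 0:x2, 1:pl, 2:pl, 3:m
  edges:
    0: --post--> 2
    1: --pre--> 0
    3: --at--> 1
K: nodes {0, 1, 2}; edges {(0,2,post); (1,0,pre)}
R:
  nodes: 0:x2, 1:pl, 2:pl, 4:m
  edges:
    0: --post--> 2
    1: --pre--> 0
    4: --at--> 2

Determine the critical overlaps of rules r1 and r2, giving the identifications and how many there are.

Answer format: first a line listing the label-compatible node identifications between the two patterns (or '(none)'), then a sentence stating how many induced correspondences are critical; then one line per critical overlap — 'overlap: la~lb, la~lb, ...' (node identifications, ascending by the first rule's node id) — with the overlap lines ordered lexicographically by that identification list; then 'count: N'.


label-compatible node identifications between L(r1) and L(r2): 1~1, 1~2, 2~1, 2~2, 3~3, 4~3
4 of the induced correspondences are critical overlaps of r1 and r2.
overlap: 1~1, 2~2, 3~3
overlap: 1~1, 3~3
overlap: 1~2, 2~1, 4~3
overlap: 2~1, 4~3
count: 4


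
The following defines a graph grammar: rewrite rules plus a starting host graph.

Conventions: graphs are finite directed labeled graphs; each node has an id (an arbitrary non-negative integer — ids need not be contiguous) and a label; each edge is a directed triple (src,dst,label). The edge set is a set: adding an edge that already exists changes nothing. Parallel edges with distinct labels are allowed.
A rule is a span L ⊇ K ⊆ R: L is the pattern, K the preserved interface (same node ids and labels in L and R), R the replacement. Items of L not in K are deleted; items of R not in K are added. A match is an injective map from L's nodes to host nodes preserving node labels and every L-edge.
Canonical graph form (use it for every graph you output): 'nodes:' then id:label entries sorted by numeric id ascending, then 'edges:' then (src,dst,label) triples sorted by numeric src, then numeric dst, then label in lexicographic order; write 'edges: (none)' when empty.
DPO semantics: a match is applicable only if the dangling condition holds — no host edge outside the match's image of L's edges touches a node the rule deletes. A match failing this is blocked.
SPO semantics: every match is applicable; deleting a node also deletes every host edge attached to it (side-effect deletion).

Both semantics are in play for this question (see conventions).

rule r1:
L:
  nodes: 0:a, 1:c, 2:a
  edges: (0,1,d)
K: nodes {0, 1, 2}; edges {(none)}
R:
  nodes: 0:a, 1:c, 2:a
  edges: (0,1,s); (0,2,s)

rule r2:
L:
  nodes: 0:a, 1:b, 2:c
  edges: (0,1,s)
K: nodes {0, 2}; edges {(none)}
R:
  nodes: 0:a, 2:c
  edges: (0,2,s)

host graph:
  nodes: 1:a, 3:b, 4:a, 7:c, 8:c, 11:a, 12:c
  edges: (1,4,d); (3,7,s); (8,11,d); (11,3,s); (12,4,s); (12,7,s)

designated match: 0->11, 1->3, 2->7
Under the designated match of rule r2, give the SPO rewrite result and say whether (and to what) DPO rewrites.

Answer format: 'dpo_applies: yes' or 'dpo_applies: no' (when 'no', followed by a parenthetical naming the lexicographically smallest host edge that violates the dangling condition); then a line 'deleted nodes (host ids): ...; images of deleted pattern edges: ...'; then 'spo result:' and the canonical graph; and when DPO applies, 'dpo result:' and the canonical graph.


dpo_applies: no
(the rule deletes node 3, which keeps host edge (3,7,s) outside the match image — the dangling condition fails, DPO blocks; SPO proceeds and side-deletes such edges)
deleted nodes (host ids): 3; images of deleted pattern edges: (11,3,s)
spo result:
nodes: 1:a, 4:a, 7:c, 8:c, 11:a, 12:c
edges: (1,4,d); (8,11,d); (11,7,s); (12,4,s); (12,7,s)


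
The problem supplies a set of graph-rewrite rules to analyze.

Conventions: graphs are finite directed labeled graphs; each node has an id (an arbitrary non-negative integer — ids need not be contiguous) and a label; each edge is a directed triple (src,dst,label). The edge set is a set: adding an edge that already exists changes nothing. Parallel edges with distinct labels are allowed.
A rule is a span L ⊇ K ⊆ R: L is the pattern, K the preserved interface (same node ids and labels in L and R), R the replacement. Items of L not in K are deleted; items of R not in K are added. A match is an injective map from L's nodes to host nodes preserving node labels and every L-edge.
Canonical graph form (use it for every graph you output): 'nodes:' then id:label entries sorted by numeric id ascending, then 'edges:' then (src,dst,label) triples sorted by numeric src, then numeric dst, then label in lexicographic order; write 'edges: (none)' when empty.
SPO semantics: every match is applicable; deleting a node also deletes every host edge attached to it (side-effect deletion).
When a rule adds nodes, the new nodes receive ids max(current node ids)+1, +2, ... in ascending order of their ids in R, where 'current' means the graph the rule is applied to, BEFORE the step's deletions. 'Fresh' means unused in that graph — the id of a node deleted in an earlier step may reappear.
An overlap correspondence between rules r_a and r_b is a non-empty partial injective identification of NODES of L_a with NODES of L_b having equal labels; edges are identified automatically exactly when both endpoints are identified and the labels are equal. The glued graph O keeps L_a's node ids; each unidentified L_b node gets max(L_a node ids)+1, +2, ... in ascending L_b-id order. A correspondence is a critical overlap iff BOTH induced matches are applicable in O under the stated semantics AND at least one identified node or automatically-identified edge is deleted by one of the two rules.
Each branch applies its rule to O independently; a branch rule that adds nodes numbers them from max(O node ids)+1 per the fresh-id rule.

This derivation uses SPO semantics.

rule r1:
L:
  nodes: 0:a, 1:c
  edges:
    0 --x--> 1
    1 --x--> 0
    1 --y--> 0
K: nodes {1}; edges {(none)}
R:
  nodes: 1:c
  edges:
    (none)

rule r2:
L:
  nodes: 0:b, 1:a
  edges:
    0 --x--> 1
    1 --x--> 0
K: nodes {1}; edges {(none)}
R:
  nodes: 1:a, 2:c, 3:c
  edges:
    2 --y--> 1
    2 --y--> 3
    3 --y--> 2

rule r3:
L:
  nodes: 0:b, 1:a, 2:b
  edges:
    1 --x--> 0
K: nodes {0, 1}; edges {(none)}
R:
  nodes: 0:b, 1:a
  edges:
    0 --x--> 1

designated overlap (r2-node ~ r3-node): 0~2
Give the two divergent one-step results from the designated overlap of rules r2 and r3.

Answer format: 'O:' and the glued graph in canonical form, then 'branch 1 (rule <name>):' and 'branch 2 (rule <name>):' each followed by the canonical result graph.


O:
nodes: 0:b, 1:a, 2:b, 3:a
edges: (0,1,x); (1,0,x); (3,2,x)
branch 1 (rule r2):
nodes: 1:a, 2:b, 3:a, 4:c, 5:c
edges: (3,2,x); (4,1,y); (4,5,y); (5,4,y)
branch 2 (rule r3):
nodes: 1:a, 2:b, 3:a
edges: (2,3,x)
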